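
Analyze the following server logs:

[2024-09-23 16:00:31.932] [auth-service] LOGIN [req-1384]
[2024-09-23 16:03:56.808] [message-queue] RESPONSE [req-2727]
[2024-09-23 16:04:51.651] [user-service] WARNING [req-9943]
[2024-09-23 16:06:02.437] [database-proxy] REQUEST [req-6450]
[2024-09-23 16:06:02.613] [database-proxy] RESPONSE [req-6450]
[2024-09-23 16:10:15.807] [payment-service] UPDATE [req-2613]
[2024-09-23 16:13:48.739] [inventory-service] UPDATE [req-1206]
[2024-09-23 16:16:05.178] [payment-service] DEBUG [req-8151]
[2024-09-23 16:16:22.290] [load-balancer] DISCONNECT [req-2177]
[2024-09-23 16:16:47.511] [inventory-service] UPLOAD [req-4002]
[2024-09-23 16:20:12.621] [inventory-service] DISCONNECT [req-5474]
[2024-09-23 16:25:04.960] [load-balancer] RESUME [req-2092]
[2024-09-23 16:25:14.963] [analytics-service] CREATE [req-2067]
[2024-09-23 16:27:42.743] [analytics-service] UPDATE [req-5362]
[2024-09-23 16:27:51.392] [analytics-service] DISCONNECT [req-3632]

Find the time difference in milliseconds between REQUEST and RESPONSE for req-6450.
176

To calculate latency:

1. Find REQUEST with id req-6450: 2024-09-23 16:06:02.437
2. Find RESPONSE with id req-6450: 2024-09-23 16:06:02.613
3. Latency: 2024-09-23 16:06:02.613 - 2024-09-23 16:06:02.437 = 176ms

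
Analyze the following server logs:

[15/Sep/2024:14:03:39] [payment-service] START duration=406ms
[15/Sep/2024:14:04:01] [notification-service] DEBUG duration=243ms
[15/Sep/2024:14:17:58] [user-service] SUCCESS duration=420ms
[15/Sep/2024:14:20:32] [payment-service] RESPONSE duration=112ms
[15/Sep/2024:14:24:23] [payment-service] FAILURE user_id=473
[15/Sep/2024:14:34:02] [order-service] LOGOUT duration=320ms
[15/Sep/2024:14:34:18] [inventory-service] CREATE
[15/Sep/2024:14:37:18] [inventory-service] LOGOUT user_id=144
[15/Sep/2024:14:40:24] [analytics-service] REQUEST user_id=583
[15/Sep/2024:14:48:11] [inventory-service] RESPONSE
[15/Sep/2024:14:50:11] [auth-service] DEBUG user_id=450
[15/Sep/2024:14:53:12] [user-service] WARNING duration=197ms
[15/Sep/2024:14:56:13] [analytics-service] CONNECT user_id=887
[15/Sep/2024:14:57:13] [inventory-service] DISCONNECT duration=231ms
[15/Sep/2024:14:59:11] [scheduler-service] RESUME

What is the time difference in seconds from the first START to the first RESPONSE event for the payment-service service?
1013

To find the time between events:

1. Locate the first START event for payment-service: 15/Sep/2024:14:03:39
2. Locate the first RESPONSE event for payment-service: 15/Sep/2024:14:20:32
3. Calculate the difference: 15/Sep/2024:14:20:32 - 15/Sep/2024:14:03:39 = 1013 seconds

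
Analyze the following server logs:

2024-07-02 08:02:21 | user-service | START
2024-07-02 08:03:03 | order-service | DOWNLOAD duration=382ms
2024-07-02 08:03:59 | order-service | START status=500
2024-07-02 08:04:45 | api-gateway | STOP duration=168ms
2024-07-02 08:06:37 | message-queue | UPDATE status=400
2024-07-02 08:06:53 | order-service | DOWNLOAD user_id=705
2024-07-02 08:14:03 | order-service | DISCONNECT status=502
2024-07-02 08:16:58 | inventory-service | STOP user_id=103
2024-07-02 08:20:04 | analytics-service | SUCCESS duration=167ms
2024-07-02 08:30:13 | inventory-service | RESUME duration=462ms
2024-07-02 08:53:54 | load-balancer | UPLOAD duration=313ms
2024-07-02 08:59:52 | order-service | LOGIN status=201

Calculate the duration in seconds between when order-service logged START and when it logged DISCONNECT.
604

To find the time between events:

1. Locate the first START event for order-service: 2024-07-02 08:03:59
2. Locate the first DISCONNECT event for order-service: 2024-07-02 08:14:03
3. Calculate the difference: 2024-07-02 08:14:03 - 2024-07-02 08:03:59 = 604 seconds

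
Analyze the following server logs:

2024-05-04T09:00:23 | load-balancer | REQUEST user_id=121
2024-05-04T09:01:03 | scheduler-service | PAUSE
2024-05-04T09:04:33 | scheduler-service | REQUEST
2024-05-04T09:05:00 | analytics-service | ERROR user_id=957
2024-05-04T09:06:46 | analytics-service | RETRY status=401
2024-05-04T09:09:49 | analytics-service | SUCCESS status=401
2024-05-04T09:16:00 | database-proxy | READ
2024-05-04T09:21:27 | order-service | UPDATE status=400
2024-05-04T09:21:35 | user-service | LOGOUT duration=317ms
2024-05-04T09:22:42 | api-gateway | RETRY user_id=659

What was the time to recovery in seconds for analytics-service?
289

To calculate recovery time:

1. Find ERROR event for analytics-service: 2024-05-04T09:05:00
2. Find next SUCCESS event for analytics-service: 2024-05-04T09:09:49
3. Recovery time: 2024-05-04T09:09:49 - 2024-05-04T09:05:00 = 289 seconds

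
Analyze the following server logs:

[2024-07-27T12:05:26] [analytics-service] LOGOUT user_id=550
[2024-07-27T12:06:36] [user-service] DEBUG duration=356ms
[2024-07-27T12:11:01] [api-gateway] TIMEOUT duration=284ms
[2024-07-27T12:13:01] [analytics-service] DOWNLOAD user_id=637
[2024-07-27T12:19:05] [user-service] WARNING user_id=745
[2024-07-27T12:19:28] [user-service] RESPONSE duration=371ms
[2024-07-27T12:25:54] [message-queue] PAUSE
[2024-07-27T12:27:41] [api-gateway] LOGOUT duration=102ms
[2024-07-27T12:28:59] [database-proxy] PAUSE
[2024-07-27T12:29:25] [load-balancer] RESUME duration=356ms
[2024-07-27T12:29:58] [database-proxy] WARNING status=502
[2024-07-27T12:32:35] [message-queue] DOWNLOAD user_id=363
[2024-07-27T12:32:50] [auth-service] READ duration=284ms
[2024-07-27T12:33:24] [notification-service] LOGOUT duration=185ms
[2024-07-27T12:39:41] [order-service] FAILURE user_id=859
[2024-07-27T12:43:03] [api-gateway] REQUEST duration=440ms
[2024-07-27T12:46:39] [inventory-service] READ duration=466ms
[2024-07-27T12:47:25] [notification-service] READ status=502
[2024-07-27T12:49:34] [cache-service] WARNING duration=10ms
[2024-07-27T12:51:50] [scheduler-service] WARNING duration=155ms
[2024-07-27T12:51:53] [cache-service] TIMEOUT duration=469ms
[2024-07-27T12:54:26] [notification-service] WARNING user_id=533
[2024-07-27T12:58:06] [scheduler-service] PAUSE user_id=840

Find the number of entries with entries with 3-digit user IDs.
7

To find matching entries:

1. Pattern to match: entries with 3-digit user IDs
2. Scan each log entry for the pattern
3. Count matches: 7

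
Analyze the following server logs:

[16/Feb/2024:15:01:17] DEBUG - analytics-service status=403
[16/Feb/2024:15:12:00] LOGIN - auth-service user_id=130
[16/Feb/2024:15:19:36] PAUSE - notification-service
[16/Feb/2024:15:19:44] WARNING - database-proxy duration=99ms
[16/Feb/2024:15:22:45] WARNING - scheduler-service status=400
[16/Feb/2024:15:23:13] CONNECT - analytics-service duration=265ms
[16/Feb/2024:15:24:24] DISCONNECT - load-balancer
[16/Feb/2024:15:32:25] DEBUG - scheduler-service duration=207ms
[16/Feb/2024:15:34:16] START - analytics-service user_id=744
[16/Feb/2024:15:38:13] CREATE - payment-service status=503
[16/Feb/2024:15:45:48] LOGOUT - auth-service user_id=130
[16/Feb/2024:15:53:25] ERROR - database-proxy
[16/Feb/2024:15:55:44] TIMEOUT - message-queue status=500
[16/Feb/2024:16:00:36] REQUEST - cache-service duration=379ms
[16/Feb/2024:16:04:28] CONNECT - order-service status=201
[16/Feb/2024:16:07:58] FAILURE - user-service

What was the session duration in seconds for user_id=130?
2028

To calculate session duration:

1. Find LOGIN event for user_id=130: 16/Feb/2024:15:12:00
2. Find LOGOUT event for user_id=130: 16/Feb/2024:15:45:48
3. Session duration: 16/Feb/2024:15:45:48 - 16/Feb/2024:15:12:00 = 2028 seconds (33 minutes)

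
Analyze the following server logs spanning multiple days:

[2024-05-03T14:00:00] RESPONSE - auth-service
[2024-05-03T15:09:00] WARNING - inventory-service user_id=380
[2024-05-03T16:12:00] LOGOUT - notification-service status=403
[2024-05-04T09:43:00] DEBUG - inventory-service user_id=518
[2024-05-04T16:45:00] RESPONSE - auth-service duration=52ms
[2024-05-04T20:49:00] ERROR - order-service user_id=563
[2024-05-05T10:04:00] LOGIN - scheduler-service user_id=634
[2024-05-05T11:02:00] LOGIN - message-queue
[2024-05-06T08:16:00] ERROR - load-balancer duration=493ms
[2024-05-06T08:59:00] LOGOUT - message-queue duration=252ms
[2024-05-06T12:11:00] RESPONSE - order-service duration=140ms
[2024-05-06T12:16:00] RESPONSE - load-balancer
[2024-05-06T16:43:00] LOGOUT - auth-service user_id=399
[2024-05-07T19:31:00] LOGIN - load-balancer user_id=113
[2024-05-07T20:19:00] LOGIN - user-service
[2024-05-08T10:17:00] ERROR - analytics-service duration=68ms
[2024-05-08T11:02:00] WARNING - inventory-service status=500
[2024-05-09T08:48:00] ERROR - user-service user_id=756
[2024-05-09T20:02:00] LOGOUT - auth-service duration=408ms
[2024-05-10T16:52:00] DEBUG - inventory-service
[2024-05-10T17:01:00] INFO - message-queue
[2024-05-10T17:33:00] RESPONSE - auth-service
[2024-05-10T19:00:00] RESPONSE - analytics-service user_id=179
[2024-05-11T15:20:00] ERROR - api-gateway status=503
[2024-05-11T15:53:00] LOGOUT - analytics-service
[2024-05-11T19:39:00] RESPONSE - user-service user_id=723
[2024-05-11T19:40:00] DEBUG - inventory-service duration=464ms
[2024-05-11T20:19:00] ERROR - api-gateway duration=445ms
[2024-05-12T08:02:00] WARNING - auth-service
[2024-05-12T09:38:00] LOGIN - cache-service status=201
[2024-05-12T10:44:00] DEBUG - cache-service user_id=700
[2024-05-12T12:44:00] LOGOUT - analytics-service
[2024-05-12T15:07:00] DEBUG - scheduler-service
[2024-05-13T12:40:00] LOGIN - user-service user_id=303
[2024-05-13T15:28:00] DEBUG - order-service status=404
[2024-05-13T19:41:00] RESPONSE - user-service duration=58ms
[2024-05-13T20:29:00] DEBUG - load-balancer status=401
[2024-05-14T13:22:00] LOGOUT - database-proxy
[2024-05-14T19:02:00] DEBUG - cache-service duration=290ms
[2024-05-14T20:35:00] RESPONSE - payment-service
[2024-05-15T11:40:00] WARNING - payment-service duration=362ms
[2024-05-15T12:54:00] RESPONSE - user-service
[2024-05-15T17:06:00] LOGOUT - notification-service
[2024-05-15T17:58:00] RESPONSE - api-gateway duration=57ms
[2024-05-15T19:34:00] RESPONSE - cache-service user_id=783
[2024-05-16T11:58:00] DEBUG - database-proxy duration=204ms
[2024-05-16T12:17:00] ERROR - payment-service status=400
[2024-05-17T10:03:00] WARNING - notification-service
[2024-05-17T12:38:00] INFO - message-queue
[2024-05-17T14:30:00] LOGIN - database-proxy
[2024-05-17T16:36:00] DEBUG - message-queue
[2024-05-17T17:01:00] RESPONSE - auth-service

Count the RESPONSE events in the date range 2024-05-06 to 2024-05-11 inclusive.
5

To filter by date range:

1. Date range: 2024-05-06 through 2024-05-11, both dates inclusive
2. Filter for RESPONSE events whose date falls in this range
3. Count matching events: 5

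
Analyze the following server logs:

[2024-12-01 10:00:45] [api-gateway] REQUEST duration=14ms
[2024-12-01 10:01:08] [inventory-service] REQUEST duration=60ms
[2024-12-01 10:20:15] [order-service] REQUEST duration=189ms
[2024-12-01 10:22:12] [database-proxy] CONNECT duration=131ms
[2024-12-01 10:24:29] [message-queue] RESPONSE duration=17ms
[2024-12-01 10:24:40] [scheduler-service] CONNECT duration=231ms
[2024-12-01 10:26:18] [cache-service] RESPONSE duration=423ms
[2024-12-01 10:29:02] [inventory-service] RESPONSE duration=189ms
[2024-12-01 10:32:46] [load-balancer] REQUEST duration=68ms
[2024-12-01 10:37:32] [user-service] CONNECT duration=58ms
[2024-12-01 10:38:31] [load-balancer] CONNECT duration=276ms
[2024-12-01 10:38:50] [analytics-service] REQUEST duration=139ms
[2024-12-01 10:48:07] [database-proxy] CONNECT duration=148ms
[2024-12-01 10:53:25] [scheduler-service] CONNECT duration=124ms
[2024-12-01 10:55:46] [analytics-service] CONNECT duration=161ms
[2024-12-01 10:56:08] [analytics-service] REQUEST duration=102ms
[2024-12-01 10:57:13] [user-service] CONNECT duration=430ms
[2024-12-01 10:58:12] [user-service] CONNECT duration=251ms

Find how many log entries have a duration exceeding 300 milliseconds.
2

To count timeouts:

1. Threshold: 300ms
2. Extract duration from each log entry
3. Count entries where duration > 300
4. Timeout count: 2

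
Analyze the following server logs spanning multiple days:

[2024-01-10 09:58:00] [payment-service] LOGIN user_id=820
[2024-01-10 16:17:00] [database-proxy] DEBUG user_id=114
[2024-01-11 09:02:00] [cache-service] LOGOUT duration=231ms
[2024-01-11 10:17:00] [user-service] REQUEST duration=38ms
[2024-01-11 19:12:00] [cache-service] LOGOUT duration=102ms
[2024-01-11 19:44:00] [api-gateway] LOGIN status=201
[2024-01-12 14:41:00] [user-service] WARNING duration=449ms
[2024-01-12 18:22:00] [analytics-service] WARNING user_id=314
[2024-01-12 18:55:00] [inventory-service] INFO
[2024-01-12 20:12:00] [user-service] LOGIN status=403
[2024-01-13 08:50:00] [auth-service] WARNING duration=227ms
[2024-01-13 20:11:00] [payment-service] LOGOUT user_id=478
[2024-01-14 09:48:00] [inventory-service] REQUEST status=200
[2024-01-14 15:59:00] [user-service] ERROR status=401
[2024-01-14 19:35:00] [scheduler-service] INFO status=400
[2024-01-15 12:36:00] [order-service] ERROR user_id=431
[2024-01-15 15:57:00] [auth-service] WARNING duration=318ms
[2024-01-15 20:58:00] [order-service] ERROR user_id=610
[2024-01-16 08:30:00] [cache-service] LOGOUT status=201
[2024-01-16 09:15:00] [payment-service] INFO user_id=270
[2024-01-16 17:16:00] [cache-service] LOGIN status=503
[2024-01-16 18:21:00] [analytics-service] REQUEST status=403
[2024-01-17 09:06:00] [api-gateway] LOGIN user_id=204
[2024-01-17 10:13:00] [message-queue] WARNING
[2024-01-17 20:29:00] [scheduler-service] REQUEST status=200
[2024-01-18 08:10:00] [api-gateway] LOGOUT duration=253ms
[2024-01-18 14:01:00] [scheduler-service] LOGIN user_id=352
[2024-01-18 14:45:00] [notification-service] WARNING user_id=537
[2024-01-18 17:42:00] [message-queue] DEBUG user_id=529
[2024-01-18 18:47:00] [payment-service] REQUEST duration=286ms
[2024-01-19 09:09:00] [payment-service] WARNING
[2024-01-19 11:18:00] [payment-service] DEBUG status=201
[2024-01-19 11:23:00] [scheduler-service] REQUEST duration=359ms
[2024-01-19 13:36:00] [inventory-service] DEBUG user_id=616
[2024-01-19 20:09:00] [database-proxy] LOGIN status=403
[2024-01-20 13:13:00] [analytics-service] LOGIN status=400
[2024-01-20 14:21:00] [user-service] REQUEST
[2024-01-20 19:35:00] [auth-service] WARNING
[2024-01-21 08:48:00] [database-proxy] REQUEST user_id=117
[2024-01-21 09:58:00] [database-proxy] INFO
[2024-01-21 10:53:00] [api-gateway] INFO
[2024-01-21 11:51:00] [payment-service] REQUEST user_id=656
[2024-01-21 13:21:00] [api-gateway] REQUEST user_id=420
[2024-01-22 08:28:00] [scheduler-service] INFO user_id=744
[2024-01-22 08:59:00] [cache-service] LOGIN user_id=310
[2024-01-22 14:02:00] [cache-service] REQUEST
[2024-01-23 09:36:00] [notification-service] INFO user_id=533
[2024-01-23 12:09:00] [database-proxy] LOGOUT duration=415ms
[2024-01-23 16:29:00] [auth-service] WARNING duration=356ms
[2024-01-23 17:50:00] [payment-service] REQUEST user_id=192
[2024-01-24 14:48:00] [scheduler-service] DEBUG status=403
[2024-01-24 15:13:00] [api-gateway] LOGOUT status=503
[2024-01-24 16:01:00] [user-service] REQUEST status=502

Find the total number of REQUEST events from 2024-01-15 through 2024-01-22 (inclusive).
9

To filter by date range:

1. Date range: 2024-01-15 through 2024-01-22, both dates inclusive
2. Filter for REQUEST events whose date falls in this range
3. Count matching events: 9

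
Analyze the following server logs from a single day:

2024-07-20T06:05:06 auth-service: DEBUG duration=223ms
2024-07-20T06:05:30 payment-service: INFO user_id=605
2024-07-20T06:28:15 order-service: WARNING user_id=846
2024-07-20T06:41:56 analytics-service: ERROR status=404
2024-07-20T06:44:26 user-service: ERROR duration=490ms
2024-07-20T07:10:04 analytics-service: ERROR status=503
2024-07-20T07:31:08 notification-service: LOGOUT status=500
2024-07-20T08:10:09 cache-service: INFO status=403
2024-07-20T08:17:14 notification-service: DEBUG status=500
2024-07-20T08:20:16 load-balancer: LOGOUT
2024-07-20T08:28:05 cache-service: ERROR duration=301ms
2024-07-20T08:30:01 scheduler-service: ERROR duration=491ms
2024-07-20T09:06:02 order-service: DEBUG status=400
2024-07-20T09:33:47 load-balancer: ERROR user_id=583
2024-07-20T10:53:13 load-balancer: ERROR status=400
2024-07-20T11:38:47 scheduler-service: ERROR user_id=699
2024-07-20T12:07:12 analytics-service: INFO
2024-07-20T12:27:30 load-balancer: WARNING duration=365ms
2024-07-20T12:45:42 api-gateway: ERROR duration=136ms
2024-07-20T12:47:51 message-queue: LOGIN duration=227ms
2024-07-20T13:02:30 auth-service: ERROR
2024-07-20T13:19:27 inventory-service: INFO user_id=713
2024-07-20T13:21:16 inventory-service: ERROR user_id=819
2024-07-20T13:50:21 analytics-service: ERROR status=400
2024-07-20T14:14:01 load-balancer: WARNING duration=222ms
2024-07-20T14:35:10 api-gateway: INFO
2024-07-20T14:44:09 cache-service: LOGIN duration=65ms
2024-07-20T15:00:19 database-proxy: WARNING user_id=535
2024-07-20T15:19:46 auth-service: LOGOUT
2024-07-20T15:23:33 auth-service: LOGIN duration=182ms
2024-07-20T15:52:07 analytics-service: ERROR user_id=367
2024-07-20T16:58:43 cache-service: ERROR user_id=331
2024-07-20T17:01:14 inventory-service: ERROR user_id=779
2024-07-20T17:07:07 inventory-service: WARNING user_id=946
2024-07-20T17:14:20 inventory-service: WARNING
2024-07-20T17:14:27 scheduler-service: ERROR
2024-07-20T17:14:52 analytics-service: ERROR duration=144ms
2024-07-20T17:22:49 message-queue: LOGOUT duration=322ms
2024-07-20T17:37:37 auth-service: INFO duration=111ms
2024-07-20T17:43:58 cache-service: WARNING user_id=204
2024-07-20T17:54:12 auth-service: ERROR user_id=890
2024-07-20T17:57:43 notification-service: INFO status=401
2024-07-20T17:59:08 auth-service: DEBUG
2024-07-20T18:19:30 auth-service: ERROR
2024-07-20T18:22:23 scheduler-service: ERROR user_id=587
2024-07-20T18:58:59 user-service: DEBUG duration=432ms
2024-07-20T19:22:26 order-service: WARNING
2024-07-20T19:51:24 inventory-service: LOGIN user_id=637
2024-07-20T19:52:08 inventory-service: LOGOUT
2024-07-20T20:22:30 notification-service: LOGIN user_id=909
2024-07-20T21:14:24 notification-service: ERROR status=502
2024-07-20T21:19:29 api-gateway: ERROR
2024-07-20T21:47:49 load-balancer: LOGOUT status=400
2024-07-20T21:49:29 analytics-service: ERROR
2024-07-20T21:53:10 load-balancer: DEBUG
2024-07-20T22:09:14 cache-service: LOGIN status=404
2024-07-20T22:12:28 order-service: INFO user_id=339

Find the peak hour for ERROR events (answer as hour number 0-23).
17

To find the peak hour:

1. Group all ERROR events by hour
2. Count events in each hour
3. Find hour with maximum count
4. Peak hour: 17 (with 4 events)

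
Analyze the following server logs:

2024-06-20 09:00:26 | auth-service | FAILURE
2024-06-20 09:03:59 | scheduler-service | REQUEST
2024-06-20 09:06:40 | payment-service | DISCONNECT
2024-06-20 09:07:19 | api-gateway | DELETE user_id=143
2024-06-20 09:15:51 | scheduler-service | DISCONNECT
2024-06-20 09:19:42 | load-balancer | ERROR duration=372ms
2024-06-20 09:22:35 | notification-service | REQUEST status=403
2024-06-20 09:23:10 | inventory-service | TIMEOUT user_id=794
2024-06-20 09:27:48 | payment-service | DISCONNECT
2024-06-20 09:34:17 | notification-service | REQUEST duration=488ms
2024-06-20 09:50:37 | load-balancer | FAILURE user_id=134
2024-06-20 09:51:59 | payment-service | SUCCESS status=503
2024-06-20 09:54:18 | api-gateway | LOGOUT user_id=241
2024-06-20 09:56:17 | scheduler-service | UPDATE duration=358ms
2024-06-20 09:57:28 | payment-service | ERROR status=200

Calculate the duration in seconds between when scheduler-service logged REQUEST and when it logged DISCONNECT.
712

To find the time between events:

1. Locate the first REQUEST event for scheduler-service: 2024-06-20 09:03:59
2. Locate the first DISCONNECT event for scheduler-service: 2024-06-20 09:15:51
3. Calculate the difference: 2024-06-20 09:15:51 - 2024-06-20 09:03:59 = 712 seconds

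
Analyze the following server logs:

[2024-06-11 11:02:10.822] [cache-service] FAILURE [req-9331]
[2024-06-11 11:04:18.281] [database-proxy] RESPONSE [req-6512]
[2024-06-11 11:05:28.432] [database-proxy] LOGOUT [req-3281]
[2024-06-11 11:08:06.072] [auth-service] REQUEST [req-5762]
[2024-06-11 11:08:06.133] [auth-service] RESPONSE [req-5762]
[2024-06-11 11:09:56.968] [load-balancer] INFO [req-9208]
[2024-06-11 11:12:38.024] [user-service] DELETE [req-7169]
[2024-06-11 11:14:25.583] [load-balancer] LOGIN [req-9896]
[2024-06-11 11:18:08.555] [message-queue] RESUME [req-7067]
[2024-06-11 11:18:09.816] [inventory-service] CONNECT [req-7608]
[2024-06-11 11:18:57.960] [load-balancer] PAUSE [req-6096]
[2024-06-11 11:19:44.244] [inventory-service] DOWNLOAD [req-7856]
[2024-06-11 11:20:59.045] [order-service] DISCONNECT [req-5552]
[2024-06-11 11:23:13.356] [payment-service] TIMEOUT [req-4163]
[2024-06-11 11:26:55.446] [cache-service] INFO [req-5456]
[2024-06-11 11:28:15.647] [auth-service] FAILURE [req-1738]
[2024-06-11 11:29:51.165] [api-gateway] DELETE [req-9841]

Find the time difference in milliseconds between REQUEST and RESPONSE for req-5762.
61

To calculate latency:

1. Find REQUEST with id req-5762: 2024-06-11 11:08:06.072
2. Find RESPONSE with id req-5762: 2024-06-11 11:08:06.133
3. Latency: 2024-06-11 11:08:06.133 - 2024-06-11 11:08:06.072 = 61ms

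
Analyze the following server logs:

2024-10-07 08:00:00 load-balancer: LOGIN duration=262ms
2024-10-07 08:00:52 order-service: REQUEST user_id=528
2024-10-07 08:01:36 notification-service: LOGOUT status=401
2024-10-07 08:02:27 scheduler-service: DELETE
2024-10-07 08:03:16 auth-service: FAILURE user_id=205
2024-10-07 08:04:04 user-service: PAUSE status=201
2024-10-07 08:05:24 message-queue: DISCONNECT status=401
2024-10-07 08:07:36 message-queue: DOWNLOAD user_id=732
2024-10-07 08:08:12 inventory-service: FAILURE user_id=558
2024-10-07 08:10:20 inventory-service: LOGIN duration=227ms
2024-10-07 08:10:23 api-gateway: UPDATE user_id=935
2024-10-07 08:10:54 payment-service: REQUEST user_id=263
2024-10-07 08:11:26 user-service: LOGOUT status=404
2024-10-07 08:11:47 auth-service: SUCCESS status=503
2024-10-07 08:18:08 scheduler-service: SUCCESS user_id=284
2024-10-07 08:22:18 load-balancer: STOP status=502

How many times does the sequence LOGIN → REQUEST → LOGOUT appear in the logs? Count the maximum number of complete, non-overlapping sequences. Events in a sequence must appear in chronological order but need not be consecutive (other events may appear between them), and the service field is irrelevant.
2

To count sequences:

1. Look for pattern: LOGIN → REQUEST → LOGOUT
2. Greedily scan the log in chronological order, matching each sequence element in turn (ignoring service)
3. Each time the full pattern completes, increment the count and restart matching from the next event
4. Complete non-overlapping sequences found: 2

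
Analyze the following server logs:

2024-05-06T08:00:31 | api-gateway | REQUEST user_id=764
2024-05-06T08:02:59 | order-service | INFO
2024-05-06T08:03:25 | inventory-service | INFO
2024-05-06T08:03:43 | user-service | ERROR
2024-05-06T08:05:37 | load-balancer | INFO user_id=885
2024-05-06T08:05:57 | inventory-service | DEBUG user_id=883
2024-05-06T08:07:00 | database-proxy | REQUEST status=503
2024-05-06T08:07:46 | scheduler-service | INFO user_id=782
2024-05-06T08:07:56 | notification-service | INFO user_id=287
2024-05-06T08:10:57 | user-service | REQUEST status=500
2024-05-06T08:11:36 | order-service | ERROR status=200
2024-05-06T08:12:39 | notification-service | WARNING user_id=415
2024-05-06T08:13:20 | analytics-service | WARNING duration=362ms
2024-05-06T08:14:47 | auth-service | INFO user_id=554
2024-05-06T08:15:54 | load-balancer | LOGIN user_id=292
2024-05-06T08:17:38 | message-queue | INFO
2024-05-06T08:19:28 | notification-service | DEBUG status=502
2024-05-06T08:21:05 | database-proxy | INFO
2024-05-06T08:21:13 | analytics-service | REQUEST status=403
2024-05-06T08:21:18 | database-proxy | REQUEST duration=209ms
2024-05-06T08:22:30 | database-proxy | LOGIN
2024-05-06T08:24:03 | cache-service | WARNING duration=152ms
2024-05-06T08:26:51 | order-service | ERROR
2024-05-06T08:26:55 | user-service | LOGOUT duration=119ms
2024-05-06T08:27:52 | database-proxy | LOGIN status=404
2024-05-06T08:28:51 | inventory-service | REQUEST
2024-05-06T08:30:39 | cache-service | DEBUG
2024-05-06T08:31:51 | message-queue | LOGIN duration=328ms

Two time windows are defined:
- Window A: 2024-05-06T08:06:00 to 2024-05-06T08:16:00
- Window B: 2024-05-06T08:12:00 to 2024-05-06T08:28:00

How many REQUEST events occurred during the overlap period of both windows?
0

To find overlap events:

1. Window A: 2024-05-06T08:06:00 to 2024-05-06T08:16:00
2. Window B: 2024-05-06T08:12:00 to 2024-05-06T08:28:00
3. Overlap period: 2024-05-06T08:12:00 to 2024-05-06T08:16:00
4. Count REQUEST events in overlap: 0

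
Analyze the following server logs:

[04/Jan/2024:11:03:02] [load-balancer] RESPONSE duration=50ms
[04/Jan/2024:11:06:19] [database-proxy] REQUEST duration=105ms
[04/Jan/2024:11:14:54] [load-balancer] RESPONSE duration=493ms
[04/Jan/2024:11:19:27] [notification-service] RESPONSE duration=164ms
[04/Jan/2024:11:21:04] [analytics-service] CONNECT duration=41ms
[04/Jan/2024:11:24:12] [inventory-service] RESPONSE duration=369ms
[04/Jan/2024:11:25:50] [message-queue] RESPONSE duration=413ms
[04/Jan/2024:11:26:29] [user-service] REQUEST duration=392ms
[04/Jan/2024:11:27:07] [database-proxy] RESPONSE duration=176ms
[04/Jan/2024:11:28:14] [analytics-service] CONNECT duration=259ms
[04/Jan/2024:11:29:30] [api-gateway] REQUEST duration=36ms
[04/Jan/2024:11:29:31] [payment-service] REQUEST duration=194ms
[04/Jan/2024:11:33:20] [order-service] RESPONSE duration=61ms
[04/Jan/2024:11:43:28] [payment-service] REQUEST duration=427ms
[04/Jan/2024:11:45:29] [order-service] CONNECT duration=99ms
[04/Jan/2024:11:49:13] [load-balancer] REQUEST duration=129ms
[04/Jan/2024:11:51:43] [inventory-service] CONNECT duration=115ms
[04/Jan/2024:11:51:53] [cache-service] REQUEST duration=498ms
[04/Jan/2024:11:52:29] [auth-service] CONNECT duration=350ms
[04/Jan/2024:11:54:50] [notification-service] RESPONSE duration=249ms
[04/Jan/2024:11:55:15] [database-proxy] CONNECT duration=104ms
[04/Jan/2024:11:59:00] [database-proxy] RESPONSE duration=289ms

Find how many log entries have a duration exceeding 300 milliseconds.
7

To count timeouts:

1. Threshold: 300ms
2. Extract duration from each log entry
3. Count entries where duration > 300
4. Timeout count: 7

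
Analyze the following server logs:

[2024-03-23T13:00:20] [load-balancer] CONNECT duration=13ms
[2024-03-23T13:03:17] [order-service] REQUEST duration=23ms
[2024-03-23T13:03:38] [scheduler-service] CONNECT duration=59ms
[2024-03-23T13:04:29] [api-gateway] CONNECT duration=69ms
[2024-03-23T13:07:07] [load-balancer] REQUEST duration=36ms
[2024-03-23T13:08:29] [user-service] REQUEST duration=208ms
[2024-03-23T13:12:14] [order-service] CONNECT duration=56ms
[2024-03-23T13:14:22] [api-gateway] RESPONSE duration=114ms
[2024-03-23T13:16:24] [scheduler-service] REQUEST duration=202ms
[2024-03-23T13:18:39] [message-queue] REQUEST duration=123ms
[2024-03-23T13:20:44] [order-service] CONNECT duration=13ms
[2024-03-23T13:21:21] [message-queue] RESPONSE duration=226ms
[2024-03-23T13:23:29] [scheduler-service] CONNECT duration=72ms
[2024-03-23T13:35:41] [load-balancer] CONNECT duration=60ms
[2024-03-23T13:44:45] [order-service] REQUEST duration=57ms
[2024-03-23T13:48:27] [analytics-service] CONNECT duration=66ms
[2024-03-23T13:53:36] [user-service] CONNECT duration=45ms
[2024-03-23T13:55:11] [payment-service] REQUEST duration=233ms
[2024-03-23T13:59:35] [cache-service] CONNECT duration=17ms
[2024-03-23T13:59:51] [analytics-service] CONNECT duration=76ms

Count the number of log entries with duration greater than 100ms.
6

To count timeouts:

1. Threshold: 100ms
2. Extract duration from each log entry
3. Count entries where duration > 100
4. Timeout count: 6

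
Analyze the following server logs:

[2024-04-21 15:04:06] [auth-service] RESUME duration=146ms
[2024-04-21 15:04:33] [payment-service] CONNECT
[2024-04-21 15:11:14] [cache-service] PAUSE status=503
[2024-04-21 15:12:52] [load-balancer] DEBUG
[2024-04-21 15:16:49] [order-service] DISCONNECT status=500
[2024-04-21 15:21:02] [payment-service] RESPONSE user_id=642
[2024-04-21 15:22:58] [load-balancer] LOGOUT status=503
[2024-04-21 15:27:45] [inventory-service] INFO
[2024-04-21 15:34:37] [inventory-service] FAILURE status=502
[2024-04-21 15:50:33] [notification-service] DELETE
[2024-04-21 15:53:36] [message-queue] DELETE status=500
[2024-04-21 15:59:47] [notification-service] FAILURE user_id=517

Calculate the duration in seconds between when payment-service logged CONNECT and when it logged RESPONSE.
989

To find the time between events:

1. Locate the first CONNECT event for payment-service: 2024-04-21 15:04:33
2. Locate the first RESPONSE event for payment-service: 2024-04-21 15:21:02
3. Calculate the difference: 2024-04-21 15:21:02 - 2024-04-21 15:04:33 = 989 seconds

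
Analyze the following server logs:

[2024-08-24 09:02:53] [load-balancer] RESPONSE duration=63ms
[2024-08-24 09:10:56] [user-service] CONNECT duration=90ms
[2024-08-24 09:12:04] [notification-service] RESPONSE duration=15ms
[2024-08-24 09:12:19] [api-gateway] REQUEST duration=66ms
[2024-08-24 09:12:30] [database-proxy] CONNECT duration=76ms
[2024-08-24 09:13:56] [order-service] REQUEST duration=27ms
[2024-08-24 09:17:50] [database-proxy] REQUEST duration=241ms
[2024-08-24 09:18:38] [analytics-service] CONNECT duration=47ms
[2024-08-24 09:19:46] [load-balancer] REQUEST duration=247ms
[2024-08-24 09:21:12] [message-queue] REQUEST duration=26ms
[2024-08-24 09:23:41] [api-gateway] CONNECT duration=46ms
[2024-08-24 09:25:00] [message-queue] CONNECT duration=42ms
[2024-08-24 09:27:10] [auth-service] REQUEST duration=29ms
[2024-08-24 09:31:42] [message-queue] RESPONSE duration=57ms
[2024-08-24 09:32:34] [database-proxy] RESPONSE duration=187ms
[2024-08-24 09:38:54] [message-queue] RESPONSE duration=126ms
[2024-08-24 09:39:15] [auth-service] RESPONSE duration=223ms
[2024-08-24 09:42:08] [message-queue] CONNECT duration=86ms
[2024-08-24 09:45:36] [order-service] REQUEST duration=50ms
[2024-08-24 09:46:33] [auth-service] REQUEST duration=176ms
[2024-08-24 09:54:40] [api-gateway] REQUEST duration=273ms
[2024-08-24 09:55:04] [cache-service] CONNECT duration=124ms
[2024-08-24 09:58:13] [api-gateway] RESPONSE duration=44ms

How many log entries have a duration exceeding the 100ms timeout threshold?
8

To count timeouts:

1. Threshold: 100ms
2. Extract duration from each log entry
3. Count entries where duration > 100
4. Timeout count: 8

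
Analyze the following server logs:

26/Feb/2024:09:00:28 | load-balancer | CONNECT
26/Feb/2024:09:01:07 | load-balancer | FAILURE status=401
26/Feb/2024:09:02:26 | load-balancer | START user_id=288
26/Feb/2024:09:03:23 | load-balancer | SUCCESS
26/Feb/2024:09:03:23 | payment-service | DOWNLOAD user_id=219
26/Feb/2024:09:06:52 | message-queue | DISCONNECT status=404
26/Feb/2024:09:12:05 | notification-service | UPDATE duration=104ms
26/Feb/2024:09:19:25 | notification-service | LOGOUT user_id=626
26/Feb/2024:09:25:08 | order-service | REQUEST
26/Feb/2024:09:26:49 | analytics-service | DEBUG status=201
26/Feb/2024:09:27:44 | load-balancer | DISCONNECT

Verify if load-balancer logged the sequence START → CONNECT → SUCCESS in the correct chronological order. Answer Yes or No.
No

To verify sequence order:

1. Find all events in sequence START → CONNECT → SUCCESS for load-balancer
2. Extract their timestamps
3. Check if timestamps are in ascending order
4. Result: No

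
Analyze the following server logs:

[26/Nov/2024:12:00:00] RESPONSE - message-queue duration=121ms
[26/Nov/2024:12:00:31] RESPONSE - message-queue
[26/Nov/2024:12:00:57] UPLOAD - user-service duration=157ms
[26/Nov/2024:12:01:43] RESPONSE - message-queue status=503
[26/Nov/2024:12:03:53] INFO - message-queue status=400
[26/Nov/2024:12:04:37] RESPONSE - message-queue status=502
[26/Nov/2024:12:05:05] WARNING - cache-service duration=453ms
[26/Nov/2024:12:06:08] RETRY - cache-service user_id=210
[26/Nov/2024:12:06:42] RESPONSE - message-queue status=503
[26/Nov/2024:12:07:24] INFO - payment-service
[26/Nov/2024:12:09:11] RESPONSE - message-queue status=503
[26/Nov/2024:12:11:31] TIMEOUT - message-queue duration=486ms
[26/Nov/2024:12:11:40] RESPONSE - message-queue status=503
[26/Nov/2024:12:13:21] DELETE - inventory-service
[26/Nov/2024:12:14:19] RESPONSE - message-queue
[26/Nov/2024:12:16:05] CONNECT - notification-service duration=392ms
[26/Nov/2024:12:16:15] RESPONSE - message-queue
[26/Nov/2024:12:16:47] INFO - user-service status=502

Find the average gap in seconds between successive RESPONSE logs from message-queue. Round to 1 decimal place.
121.9

To calculate average interval:

1. Find all RESPONSE events for message-queue in order
2. Calculate time gaps between consecutive events
3. Compute mean of gaps: 975 / 8 = 121.9 seconds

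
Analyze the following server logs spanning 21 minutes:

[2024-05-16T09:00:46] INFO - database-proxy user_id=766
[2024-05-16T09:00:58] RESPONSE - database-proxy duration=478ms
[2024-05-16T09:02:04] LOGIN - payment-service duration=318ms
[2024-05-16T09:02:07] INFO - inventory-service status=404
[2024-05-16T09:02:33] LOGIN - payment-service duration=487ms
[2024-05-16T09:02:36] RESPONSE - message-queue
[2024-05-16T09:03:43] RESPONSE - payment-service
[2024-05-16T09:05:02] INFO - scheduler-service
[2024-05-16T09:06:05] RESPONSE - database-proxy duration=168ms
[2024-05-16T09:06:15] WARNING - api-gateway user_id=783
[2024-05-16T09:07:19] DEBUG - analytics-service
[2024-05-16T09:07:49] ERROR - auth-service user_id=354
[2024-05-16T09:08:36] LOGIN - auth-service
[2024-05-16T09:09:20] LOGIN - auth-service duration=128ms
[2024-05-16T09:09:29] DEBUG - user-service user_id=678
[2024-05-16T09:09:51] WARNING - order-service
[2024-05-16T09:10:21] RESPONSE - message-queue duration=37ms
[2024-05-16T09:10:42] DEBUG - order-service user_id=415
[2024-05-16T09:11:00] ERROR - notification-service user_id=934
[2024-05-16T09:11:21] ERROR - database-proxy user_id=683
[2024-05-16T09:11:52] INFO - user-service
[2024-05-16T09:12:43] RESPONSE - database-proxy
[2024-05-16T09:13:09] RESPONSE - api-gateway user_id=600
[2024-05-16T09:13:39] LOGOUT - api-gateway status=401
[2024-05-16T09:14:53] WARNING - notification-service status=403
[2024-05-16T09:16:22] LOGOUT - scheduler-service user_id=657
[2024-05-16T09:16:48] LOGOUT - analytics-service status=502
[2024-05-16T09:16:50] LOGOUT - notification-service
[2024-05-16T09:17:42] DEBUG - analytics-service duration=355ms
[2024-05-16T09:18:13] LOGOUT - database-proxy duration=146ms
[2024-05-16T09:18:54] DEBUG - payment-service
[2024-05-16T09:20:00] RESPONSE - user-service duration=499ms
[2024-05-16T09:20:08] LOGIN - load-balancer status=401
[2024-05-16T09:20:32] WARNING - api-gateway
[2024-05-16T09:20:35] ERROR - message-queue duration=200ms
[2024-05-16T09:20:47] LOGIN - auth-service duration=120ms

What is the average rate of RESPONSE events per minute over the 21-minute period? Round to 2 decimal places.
0.38

To calculate the rate:

1. Count total RESPONSE events: 8
2. Total time period: 21 minutes
3. Rate = 8 / 21 = 0.38 events per minute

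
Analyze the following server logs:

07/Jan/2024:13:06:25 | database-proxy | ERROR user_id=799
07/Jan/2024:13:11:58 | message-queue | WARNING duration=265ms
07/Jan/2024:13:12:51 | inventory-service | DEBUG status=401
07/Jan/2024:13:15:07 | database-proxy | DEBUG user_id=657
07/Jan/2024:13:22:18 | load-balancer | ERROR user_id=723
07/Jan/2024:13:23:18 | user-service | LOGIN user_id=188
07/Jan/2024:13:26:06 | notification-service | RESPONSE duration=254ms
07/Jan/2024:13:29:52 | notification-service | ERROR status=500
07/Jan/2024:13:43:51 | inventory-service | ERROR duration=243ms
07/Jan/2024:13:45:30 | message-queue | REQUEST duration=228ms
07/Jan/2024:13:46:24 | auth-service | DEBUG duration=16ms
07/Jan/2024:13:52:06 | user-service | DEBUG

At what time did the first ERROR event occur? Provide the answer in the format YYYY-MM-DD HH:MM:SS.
2024-01-07 13:06:25

To find the first event:

1. Filter for all ERROR events
2. Sort by timestamp
3. Select the first one
4. Timestamp: 2024-01-07 13:06:25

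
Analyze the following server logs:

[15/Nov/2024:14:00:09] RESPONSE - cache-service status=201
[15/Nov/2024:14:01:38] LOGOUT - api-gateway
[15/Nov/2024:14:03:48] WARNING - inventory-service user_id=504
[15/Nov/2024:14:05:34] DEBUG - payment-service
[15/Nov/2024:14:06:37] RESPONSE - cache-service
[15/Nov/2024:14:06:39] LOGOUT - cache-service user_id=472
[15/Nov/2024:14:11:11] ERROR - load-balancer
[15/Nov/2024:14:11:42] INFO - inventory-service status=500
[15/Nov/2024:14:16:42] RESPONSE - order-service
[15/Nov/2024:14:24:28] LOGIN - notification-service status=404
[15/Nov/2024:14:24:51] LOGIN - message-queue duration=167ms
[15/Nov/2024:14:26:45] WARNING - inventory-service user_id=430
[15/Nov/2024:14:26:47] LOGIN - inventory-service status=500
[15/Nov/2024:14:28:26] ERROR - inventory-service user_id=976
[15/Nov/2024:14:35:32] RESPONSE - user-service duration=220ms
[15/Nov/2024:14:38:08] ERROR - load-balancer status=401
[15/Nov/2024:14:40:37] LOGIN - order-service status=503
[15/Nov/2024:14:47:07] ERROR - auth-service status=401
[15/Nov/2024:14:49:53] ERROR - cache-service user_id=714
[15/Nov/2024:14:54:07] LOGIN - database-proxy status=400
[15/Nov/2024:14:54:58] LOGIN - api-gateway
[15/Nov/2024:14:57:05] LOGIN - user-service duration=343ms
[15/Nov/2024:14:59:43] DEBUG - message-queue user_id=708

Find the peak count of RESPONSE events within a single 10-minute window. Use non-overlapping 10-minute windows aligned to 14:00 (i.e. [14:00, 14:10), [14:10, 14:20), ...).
2

To find the burst window:

1. Divide the log period into non-overlapping 10-minute windows starting at 14:00
2. Count RESPONSE events in each window
3. Find the window with maximum count
4. Maximum events in a window: 2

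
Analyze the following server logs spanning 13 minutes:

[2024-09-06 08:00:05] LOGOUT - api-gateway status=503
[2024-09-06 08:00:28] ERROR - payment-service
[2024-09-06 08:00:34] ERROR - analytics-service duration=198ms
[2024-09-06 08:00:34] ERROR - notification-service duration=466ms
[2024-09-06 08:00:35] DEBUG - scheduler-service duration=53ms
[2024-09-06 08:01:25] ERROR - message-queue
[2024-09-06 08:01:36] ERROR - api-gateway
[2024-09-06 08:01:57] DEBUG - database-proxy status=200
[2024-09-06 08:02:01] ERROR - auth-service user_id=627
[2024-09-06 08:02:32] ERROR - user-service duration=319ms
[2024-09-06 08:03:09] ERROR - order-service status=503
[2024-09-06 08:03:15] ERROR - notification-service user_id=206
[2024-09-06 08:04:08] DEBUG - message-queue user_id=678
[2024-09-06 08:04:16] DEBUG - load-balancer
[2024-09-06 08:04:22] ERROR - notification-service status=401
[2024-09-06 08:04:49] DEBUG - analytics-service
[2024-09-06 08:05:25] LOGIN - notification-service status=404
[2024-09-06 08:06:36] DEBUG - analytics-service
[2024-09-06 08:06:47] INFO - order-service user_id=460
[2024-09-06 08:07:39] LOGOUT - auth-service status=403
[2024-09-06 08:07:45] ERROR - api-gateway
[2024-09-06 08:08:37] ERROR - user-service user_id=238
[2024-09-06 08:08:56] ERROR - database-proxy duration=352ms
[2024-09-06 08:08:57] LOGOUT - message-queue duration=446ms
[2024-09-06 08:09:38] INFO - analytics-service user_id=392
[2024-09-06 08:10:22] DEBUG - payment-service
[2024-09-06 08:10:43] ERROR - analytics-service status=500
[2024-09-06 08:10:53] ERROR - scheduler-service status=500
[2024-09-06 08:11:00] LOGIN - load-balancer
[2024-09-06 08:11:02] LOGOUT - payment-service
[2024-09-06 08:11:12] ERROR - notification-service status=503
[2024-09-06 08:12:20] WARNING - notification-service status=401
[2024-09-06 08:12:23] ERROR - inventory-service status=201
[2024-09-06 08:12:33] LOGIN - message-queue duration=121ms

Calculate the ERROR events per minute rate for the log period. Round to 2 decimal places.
1.31

To calculate the rate:

1. Count total ERROR events: 17
2. Total time period: 13 minutes
3. Rate = 17 / 13 = 1.31 events per minute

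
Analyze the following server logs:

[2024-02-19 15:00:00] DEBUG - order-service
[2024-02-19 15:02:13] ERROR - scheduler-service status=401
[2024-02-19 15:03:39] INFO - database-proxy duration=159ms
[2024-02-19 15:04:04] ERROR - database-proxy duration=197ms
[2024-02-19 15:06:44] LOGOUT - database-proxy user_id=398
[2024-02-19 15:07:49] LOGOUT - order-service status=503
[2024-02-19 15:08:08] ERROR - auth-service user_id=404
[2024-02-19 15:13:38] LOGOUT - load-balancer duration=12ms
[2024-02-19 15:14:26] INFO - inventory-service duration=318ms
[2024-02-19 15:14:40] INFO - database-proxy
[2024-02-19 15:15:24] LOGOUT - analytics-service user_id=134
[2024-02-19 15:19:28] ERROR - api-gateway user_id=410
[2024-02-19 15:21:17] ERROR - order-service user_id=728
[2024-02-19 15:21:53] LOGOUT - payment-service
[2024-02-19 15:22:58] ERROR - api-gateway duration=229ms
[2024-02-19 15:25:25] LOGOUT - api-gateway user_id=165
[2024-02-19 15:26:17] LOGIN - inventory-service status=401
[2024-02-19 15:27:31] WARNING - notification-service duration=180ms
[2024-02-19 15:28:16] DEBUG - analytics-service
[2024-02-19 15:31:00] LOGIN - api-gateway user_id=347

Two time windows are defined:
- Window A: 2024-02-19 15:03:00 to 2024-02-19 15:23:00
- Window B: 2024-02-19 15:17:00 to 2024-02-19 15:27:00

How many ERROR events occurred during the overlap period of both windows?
3

To find overlap events:

1. Window A: 2024-02-19 15:03:00 to 2024-02-19 15:23:00
2. Window B: 2024-02-19 15:17:00 to 2024-02-19 15:27:00
3. Overlap period: 2024-02-19 15:17:00 to 2024-02-19 15:23:00
4. Count ERROR events in overlap: 3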